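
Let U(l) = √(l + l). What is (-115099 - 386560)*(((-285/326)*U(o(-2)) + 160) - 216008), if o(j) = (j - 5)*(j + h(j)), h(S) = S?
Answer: 108282091832 + 142972815*√14/163 ≈ 1.0829e+11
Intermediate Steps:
o(j) = 2*j*(-5 + j) (o(j) = (j - 5)*(j + j) = (-5 + j)*(2*j) = 2*j*(-5 + j))
U(l) = √2*√l (U(l) = √(2*l) = √2*√l)
(-115099 - 386560)*(((-285/326)*U(o(-2)) + 160) - 216008) = (-115099 - 386560)*(((-285/326)*(√2*√(2*(-2)*(-5 - 2))) + 160) - 216008) = -501659*(((-285*1/326)*(√2*√(2*(-2)*(-7))) + 160) - 216008) = -501659*((-285*√2*√28/326 + 160) - 216008) = -501659*((-285*√2*2*√7/326 + 160) - 216008) = -501659*((-285*√14/163 + 160) - 216008) = -501659*((160 - 285*√14/163) - 216008) = -501659*(-215848 - 285*√14/163) = 108282091832 + 142972815*√14/163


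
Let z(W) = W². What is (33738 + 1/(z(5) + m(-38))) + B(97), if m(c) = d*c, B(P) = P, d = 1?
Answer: 439854/13 ≈ 33835.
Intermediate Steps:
m(c) = c (m(c) = 1*c = c)
(33738 + 1/(z(5) + m(-38))) + B(97) = (33738 + 1/(5² - 38)) + 97 = (33738 + 1/(25 - 38)) + 97 = (33738 + 1/(-13)) + 97 = (33738 - 1/13) + 97 = 438593/13 + 97 = 439854/13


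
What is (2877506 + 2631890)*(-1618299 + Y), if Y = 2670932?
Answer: 5799372039668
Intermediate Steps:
(2877506 + 2631890)*(-1618299 + Y) = (2877506 + 2631890)*(-1618299 + 2670932) = 5509396*1052633 = 5799372039668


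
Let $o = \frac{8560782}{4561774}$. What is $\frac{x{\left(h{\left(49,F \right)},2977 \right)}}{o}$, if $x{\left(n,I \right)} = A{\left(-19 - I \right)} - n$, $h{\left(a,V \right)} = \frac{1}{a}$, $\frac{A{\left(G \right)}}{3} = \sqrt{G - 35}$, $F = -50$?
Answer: $- \frac{325841}{29962737} + \frac{2280887 i \sqrt{3031}}{1426797} \approx -0.010875 + 88.01 i$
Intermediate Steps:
$A{\left(G \right)} = 3 \sqrt{-35 + G}$ ($A{\left(G \right)} = 3 \sqrt{G - 35} = 3 \sqrt{-35 + G}$)
$o = \frac{4280391}{2280887}$ ($o = 8560782 \cdot \frac{1}{4561774} = \frac{4280391}{2280887} \approx 1.8766$)
$x{\left(n,I \right)} = - n + 3 \sqrt{-54 - I}$ ($x{\left(n,I \right)} = 3 \sqrt{-35 - \left(19 + I\right)} - n = 3 \sqrt{-54 - I} - n = - n + 3 \sqrt{-54 - I}$)
$\frac{x{\left(h{\left(49,F \right)},2977 \right)}}{o} = \frac{- \frac{1}{49} + 3 \sqrt{-54 - 2977}}{\frac{4280391}{2280887}} = \left(\left(-1\right) \frac{1}{49} + 3 \sqrt{-54 - 2977}\right) \frac{2280887}{4280391} = \left(- \frac{1}{49} + 3 \sqrt{-3031}\right) \frac{2280887}{4280391} = \left(- \frac{1}{49} + 3 i \sqrt{3031}\right) \frac{2280887}{4280391} = - \frac{325841}{29962737} + \frac{2280887 i \sqrt{3031}}{1426797}$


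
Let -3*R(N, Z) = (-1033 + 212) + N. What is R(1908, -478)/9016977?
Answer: -1087/27050931 ≈ -4.0183e-5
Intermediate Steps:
R(N, Z) = 821/3 - N/3 (R(N, Z) = -((-1033 + 212) + N)/3 = -(-821 + N)/3 = 821/3 - N/3)
R(1908, -478)/9016977 = (821/3 - ⅓*1908)/9016977 = (821/3 - 636)*(1/9016977) = -1087/3*1/9016977 = -1087/27050931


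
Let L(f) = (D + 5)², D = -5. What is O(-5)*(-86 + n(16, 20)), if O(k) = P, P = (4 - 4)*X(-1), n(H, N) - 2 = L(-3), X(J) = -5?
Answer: 0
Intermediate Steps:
L(f) = 0 (L(f) = (-5 + 5)² = 0² = 0)
n(H, N) = 2 (n(H, N) = 2 + 0 = 2)
P = 0 (P = (4 - 4)*(-5) = 0*(-5) = 0)
O(k) = 0
O(-5)*(-86 + n(16, 20)) = 0*(-86 + 2) = 0*(-84) = 0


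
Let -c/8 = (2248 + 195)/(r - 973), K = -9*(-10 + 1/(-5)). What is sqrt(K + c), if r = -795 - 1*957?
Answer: sqrt(29397191)/545 ≈ 9.9485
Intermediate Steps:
r = -1752 (r = -795 - 957 = -1752)
K = 459/5 (K = -9*(-10 - 1/5) = -9*(-51/5) = 459/5 ≈ 91.800)
c = 19544/2725 (c = -8*(2248 + 195)/(-1752 - 973) = -19544/(-2725) = -19544*(-1)/2725 = -8*(-2443/2725) = 19544/2725 ≈ 7.1721)
sqrt(K + c) = sqrt(459/5 + 19544/2725) = sqrt(269699/2725) = sqrt(29397191)/545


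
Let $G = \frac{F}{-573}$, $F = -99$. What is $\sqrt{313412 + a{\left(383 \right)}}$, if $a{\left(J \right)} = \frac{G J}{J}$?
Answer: $\frac{55 \sqrt{3779699}}{191} \approx 559.83$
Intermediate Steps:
$G = \frac{33}{191}$ ($G = - \frac{99}{-573} = \left(-99\right) \left(- \frac{1}{573}\right) = \frac{33}{191} \approx 0.17277$)
$a{\left(J \right)} = \frac{33}{191}$ ($a{\left(J \right)} = \frac{\frac{33}{191} J}{J} = \frac{33}{191}$)
$\sqrt{313412 + a{\left(383 \right)}} = \sqrt{313412 + \frac{33}{191}} = \sqrt{\frac{59861725}{191}} = \frac{55 \sqrt{3779699}}{191}$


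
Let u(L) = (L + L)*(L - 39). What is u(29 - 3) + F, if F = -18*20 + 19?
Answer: -1017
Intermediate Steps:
F = -341 (F = -360 + 19 = -341)
u(L) = 2*L*(-39 + L) (u(L) = (2*L)*(-39 + L) = 2*L*(-39 + L))
u(29 - 3) + F = 2*(29 - 3)*(-39 + (29 - 3)) - 341 = 2*26*(-39 + 26) - 341 = 2*26*(-13) - 341 = -676 - 341 = -1017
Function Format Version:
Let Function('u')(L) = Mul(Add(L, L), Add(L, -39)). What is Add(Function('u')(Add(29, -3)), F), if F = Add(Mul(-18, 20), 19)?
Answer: -1017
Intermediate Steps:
F = -341 (F = Add(-360, 19) = -341)
Function('u')(L) = Mul(2, L, Add(-39, L)) (Function('u')(L) = Mul(Mul(2, L), Add(-39, L)) = Mul(2, L, Add(-39, L)))
Add(Function('u')(Add(29, -3)), F) = Add(Mul(2, Add(29, -3), Add(-39, Add(29, -3))), -341) = Add(Mul(2, 26, Add(-39, 26)), -341) = Add(Mul(2, 26, -13), -341) = Add(-676, -341) = -1017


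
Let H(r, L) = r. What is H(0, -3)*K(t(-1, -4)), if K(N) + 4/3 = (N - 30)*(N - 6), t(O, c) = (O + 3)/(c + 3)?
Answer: 0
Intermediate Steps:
t(O, c) = (3 + O)/(3 + c)
K(N) = -4/3 + (-30 + N)*(-6 + N) (K(N) = -4/3 + (N - 30)*(N - 6) = -4/3 + (-30 + N)*(-6 + N))
H(0, -3)*K(t(-1, -4)) = 0*(536/3 + ((3 - 1)/(3 - 4))**2 - 36*(3 - 1)/(3 - 4)) = 0*(536/3 + (2/(-1))**2 - 36*2/(-1)) = 0*(536/3 + (-1*2)**2 - (-36)*2) = 0*(536/3 + (-2)**2 - 36*(-2)) = 0*(536/3 + 4 + 72) = 0*(764/3) = 0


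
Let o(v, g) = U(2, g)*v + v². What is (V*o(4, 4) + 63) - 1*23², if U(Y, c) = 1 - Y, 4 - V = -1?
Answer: -406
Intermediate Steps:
V = 5 (V = 4 - 1*(-1) = 4 + 1 = 5)
o(v, g) = v² - v (o(v, g) = (1 - 1*2)*v + v² = (1 - 2)*v + v² = -v + v² = v² - v)
(V*o(4, 4) + 63) - 1*23² = (5*(4*(-1 + 4)) + 63) - 1*23² = (5*(4*3) + 63) - 1*529 = (5*12 + 63) - 529 = (60 + 63) - 529 = 123 - 529 = -406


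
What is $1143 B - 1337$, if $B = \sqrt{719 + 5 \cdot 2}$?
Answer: $29524$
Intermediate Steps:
$B = 27$ ($B = \sqrt{719 + 10} = \sqrt{729} = 27$)
$1143 B - 1337 = 1143 \cdot 27 - 1337 = 30861 - 1337 = 29524$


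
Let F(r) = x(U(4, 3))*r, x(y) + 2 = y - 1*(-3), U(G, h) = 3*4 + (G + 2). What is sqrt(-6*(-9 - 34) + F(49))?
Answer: sqrt(1189) ≈ 34.482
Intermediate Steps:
U(G, h) = 14 + G (U(G, h) = 12 + (2 + G) = 14 + G)
x(y) = 1 + y (x(y) = -2 + (y - 1*(-3)) = -2 + (y + 3) = -2 + (3 + y) = 1 + y)
F(r) = 19*r (F(r) = (1 + (14 + 4))*r = (1 + 18)*r = 19*r)
sqrt(-6*(-9 - 34) + F(49)) = sqrt(-6*(-9 - 34) + 19*49) = sqrt(-6*(-43) + 931) = sqrt(258 + 931) = sqrt(1189)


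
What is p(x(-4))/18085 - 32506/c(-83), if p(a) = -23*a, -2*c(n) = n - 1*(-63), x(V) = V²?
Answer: -58787469/18085 ≈ -3250.6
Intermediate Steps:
c(n) = -63/2 - n/2 (c(n) = -(n - 1*(-63))/2 = -(n + 63)/2 = -(63 + n)/2 = -63/2 - n/2)
p(x(-4))/18085 - 32506/c(-83) = -23*(-4)²/18085 - 32506/(-63/2 - ½*(-83)) = -23*16*(1/18085) - 32506/(-63/2 + 83/2) = -368*1/18085 - 32506/10 = -368/18085 - 32506*⅒ = -368/18085 - 16253/5 = -58787469/18085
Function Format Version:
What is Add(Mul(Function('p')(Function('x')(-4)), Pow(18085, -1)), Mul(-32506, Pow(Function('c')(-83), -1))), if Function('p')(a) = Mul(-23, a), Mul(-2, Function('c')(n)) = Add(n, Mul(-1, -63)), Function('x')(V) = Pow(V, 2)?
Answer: Rational(-58787469, 18085) ≈ -3250.6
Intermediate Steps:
Function('c')(n) = Add(Rational(-63, 2), Mul(Rational(-1, 2), n)) (Function('c')(n) = Mul(Rational(-1, 2), Add(n, Mul(-1, -63))) = Mul(Rational(-1, 2), Add(n, 63)) = Mul(Rational(-1, 2), Add(63, n)) = Add(Rational(-63, 2), Mul(Rational(-1, 2), n)))
Add(Mul(Function('p')(Function('x')(-4)), Pow(18085, -1)), Mul(-32506, Pow(Function('c')(-83), -1))) = Add(Mul(Mul(-23, Pow(-4, 2)), Pow(18085, -1)), Mul(-32506, Pow(Add(Rational(-63, 2), Mul(Rational(-1, 2), -83)), -1))) = Add(Mul(Mul(-23, 16), Rational(1, 18085)), Mul(-32506, Pow(Add(Rational(-63, 2), Rational(83, 2)), -1))) = Add(Mul(-368, Rational(1, 18085)), Mul(-32506, Pow(10, -1))) = Add(Rational(-368, 18085), Mul(-32506, Rational(1, 10))) = Add(Rational(-368, 18085), Rational(-16253, 5)) = Rational(-58787469, 18085)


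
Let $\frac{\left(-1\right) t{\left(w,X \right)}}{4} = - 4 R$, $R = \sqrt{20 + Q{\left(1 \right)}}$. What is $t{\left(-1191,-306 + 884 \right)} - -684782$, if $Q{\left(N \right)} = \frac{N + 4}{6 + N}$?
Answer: $684782 + \frac{16 \sqrt{1015}}{7} \approx 6.8486 \cdot 10^{5}$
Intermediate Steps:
$Q{\left(N \right)} = \frac{4 + N}{6 + N}$
$R = \frac{\sqrt{1015}}{7}$ ($R = \sqrt{20 + \frac{4 + 1}{6 + 1}} = \sqrt{20 + \frac{1}{7} \cdot 5} = \sqrt{20 + \frac{5}{7}} = \sqrt{\frac{145}{7}} = \frac{\sqrt{1015}}{7} \approx 4.5513$)
$t{\left(w,X \right)} = \frac{16 \sqrt{1015}}{7}$ ($t{\left(w,X \right)} = - 4 \left(- 4 \frac{\sqrt{1015}}{7}\right) = - 4 \left(- \frac{4 \sqrt{1015}}{7}\right) = \frac{16 \sqrt{1015}}{7}$)
$t{\left(-1191,-306 + 884 \right)} - -684782 = \frac{16 \sqrt{1015}}{7} - -684782 = \frac{16 \sqrt{1015}}{7} + 684782 = 684782 + \frac{16 \sqrt{1015}}{7}$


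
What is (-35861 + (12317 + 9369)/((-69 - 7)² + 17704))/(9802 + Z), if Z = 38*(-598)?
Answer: 60142471/21672040 ≈ 2.7751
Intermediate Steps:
Z = -22724
(-35861 + (12317 + 9369)/((-69 - 7)² + 17704))/(9802 + Z) = (-35861 + (12317 + 9369)/((-69 - 7)² + 17704))/(9802 - 22724) = (-35861 + 21686/((-76)² + 17704))/(-12922) = (-35861 + 21686/(5776 + 17704))*(-1/12922) = (-35861 + 21686/23480)*(-1/12922) = (-35861 + 21686*(1/23480))*(-1/12922) = (-35861 + 10843/11740)*(-1/12922) = -420997297/11740*(-1/12922) = 60142471/21672040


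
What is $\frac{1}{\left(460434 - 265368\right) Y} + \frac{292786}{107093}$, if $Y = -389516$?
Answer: $\frac{22246269116096923}{8137068365501208} \approx 2.7339$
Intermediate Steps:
$\frac{1}{\left(460434 - 265368\right) Y} + \frac{292786}{107093} = \frac{1}{\left(460434 - 265368\right) \left(-389516\right)} + \frac{292786}{107093} = \frac{1}{195066} \left(- \frac{1}{389516}\right) + 292786 \cdot \frac{1}{107093} = \frac{1}{195066} \left(- \frac{1}{389516}\right) + \frac{292786}{107093} = - \frac{1}{75981328056} + \frac{292786}{107093} = \frac{22246269116096923}{8137068365501208}$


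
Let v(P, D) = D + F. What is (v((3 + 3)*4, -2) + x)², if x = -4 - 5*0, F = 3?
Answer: 9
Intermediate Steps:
x = -4 (x = -4 + 0 = -4)
v(P, D) = 3 + D (v(P, D) = D + 3 = 3 + D)
(v((3 + 3)*4, -2) + x)² = ((3 - 2) - 4)² = (1 - 4)² = (-3)² = 9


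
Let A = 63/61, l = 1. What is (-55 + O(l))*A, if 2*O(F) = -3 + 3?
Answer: -3465/61 ≈ -56.803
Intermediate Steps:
A = 63/61 (A = 63*(1/61) = 63/61 ≈ 1.0328)
O(F) = 0 (O(F) = (-3 + 3)/2 = (½)*0 = 0)
(-55 + O(l))*A = (-55 + 0)*(63/61) = -55*63/61 = -3465/61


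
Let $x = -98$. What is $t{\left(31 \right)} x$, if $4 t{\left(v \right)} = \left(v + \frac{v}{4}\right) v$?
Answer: $- \frac{235445}{8} \approx -29431.0$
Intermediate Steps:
$t{\left(v \right)} = \frac{5 v^{2}}{16}$ ($t{\left(v \right)} = \frac{\left(v + \frac{v}{4}\right) v}{4} = \frac{\frac{5 v}{4} v}{4} = \frac{\frac{5}{4} v^{2}}{4} = \frac{5 v^{2}}{16}$)
$t{\left(31 \right)} x = \frac{5 \cdot 31^{2}}{16} \left(-98\right) = \frac{5}{16} \cdot 961 \left(-98\right) = \frac{4805}{16} \left(-98\right) = - \frac{235445}{8}$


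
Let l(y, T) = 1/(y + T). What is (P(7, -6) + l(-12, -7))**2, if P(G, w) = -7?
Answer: 17956/361 ≈ 49.740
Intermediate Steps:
l(y, T) = 1/(T + y)
(P(7, -6) + l(-12, -7))**2 = (-7 + 1/(-7 - 12))**2 = (-7 + 1/(-19))**2 = (-7 - 1/19)**2 = (-134/19)**2 = 17956/361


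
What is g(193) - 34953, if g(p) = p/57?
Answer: -1992128/57 ≈ -34950.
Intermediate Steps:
g(p) = p/57 (g(p) = p*(1/57) = p/57)
g(193) - 34953 = (1/57)*193 - 34953 = 193/57 - 34953 = -1992128/57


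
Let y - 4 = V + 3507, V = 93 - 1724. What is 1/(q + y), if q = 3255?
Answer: 1/5135 ≈ 0.00019474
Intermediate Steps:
V = -1631
y = 1880 (y = 4 + (-1631 + 3507) = 4 + 1876 = 1880)
1/(q + y) = 1/(3255 + 1880) = 1/5135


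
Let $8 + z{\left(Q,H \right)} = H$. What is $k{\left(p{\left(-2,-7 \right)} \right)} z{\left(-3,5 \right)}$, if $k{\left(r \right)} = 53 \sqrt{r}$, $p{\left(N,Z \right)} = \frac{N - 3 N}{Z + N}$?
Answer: $- 106 i \approx - 106.0 i$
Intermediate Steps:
$p{\left(N,Z \right)} = - \frac{2 N}{N + Z}$ ($p{\left(N,Z \right)} = \frac{\left(-2\right) N}{N + Z} = - \frac{2 N}{N + Z}$)
$z{\left(Q,H \right)} = -8 + H$
$k{\left(p{\left(-2,-7 \right)} \right)} z{\left(-3,5 \right)} = 53 \sqrt{\left(-2\right) \left(-2\right) \frac{1}{-2 - 7}} \left(-8 + 5\right) = 53 \sqrt{\left(-2\right) \left(-2\right) \frac{1}{-9}} \left(-3\right) = 53 \sqrt{\left(-2\right) \left(-2\right) \left(- \frac{1}{9}\right)} \left(-3\right) = 53 \sqrt{- \frac{4}{9}} \left(-3\right) = 53 \frac{2 i}{3} \left(-3\right) = \frac{106 i}{3} \left(-3\right) = - 106 i$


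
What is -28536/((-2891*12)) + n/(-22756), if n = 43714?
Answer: -36131703/32893798 ≈ -1.0984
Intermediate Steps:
-28536/((-2891*12)) + n/(-22756) = -28536/((-2891*12)) + 43714/(-22756) = -28536/(-34692) + 43714*(-1/22756) = -28536*(-1/34692) - 21857/11378 = 2378/2891 - 21857/11378 = -36131703/32893798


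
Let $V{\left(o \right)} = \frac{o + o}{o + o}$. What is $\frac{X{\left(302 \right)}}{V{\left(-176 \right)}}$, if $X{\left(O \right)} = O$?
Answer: $302$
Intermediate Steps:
$V{\left(o \right)} = 1$ ($V{\left(o \right)} = \frac{2 o}{2 o} = 2 o \frac{1}{2 o} = 1$)
$\frac{X{\left(302 \right)}}{V{\left(-176 \right)}} = \frac{302}{1} = 302 \cdot 1 = 302$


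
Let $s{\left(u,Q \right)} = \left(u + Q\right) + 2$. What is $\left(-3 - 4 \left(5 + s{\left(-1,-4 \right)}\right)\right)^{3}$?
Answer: $-1331$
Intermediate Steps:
$s{\left(u,Q \right)} = 2 + Q + u$ ($s{\left(u,Q \right)} = \left(Q + u\right) + 2 = 2 + Q + u$)
$\left(-3 - 4 \left(5 + s{\left(-1,-4 \right)}\right)\right)^{3} = \left(-3 - 4 \left(5 - 3\right)\right)^{3} = \left(-3 - 4 \cdot 2\right)^{3} = \left(-3 - 8\right)^{3} = \left(-11\right)^{3} = -1331$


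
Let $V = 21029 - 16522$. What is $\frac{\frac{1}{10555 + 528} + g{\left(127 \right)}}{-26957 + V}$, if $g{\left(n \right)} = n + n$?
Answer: $- \frac{2815083}{248813350} \approx -0.011314$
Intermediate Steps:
$V = 4507$
$g{\left(n \right)} = 2 n$
$\frac{\frac{1}{10555 + 528} + g{\left(127 \right)}}{-26957 + V} = \frac{\frac{1}{10555 + 528} + 2 \cdot 127}{-26957 + 4507} = \frac{\frac{1}{11083} + 254}{-22450} = \left(\frac{1}{11083} + 254\right) \left(- \frac{1}{22450}\right) = \frac{2815083}{11083} \left(- \frac{1}{22450}\right) = - \frac{2815083}{248813350}$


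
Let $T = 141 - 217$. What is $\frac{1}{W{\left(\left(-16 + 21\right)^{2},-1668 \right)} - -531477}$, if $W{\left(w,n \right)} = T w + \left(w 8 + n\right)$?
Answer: $\frac{1}{528109} \approx 1.8935 \cdot 10^{-6}$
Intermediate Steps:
$T = -76$ ($T = 141 - 217 = -76$)
$W{\left(w,n \right)} = n - 68 w$ ($W{\left(w,n \right)} = - 76 w + \left(w 8 + n\right) = - 76 w + \left(8 w + n\right) = - 76 w + \left(n + 8 w\right) = n - 68 w$)
$\frac{1}{W{\left(\left(-16 + 21\right)^{2},-1668 \right)} - -531477} = \frac{1}{\left(-1668 - 68 \left(-16 + 21\right)^{2}\right) - -531477} = \frac{1}{\left(-1668 - 68 \cdot 5^{2}\right) + 531477} = \frac{1}{\left(-1668 - 1700\right) + 531477} = \frac{1}{-3368 + 531477} = \frac{1}{528109}$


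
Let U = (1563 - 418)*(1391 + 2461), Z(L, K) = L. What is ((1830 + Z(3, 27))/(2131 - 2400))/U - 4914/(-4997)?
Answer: 1943377902713/1976205664740 ≈ 0.98339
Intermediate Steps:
U = 4410540 (U = 1145*3852 = 4410540)
((1830 + Z(3, 27))/(2131 - 2400))/U - 4914/(-4997) = ((1830 + 3)/(2131 - 2400))/4410540 - 4914/(-4997) = (1833/(-269))*(1/4410540) - 4914*(-1/4997) = (1833*(-1/269))*(1/4410540) + 4914/4997 = -1833/269*1/4410540 + 4914/4997 = -611/395478420 + 4914/4997 = 1943377902713/1976205664740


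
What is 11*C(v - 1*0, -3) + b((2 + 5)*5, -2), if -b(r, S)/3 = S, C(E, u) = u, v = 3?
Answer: -27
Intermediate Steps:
b(r, S) = -3*S
11*C(v - 1*0, -3) + b((2 + 5)*5, -2) = 11*(-3) - 3*(-2) = -33 + 6 = -27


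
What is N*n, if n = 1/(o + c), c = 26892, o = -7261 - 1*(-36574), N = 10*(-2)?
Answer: -4/11241 ≈ -0.00035584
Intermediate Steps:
N = -20
o = 29313 (o = -7261 + 36574 = 29313)
n = 1/56205 (n = 1/(29313 + 26892) = 1/56205 ≈ 1.7792e-5)
N*n = -20*1/56205 = -4/11241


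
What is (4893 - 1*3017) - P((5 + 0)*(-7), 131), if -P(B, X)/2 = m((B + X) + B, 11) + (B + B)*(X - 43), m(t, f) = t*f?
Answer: -9102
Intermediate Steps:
m(t, f) = f*t
P(B, X) = -44*B - 22*X - 4*B*(-43 + X) (P(B, X) = -2*(11*((B + X) + B) + (B + B)*(X - 43)) = -2*(11*(X + 2*B) + (2*B)*(-43 + X)) = -2*((11*X + 22*B) + 2*B*(-43 + X)) = -2*(11*X + 22*B + 2*B*(-43 + X)) = -44*B - 22*X - 4*B*(-43 + X))
(4893 - 1*3017) - P((5 + 0)*(-7), 131) = (4893 - 1*3017) - (-22*131 + 128*((5 + 0)*(-7)) - 4*(5 + 0)*(-7)*131) = (4893 - 3017) - (-2882 + 128*(5*(-7)) - 4*5*(-7)*131) = 1876 - (-2882 + 128*(-35) - 4*(-35)*131) = 1876 - (-2882 - 4480 + 18340) = 1876 - 1*10978 = 1876 - 10978 = -9102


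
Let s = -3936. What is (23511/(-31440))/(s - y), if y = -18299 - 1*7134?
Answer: -7837/225288560 ≈ -3.4786e-5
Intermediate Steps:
y = -25433 (y = -18299 - 7134 = -25433)
(23511/(-31440))/(s - y) = (23511/(-31440))/(-3936 - 1*(-25433)) = (23511*(-1/31440))/(-3936 + 25433) = -7837/10480/21497 = -7837/10480*1/21497 = -7837/225288560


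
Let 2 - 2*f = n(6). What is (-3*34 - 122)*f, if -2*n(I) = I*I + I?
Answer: -2576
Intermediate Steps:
n(I) = -I/2 - I²/2 (n(I) = -(I*I + I)/2 = -(I² + I)/2 = -(I + I²)/2 = -I/2 - I²/2)
f = 23/2 (f = 1 - (-1)*6*(1 + 6)/4 = 1 - (-1)*6*7/4 = 1 - ½*(-21) = 1 + 21/2 = 23/2 ≈ 11.500)
(-3*34 - 122)*f = (-3*34 - 122)*(23/2) = (-102 - 122)*(23/2) = -224*23/2 = -2576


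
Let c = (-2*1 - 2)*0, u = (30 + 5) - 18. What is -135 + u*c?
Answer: -135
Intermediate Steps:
u = 17 (u = 35 - 18 = 17)
c = 0 (c = (-2 - 2)*0 = -4*0 = 0)
-135 + u*c = -135 + 17*0 = -135 + 0 = -135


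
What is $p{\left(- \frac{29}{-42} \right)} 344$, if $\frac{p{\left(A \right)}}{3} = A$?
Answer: $\frac{4988}{7} \approx 712.57$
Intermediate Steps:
$p{\left(A \right)} = 3 A$
$p{\left(- \frac{29}{-42} \right)} 344 = 3 \left(- \frac{29}{-42}\right) 344 = 3 \left(\left(-29\right) \left(- \frac{1}{42}\right)\right) 344 = 3 \cdot \frac{29}{42} \cdot 344 = \frac{29}{14} \cdot 344 = \frac{4988}{7}$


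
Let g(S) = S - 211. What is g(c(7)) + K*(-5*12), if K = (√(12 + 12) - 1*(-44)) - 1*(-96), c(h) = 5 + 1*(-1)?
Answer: -8607 - 120*√6 ≈ -8900.9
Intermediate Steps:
c(h) = 4 (c(h) = 5 - 1 = 4)
g(S) = -211 + S
K = 140 + 2*√6 (K = (√24 + 44) + 96 = (2*√6 + 44) + 96 = (44 + 2*√6) + 96 = 140 + 2*√6 ≈ 144.90)
g(c(7)) + K*(-5*12) = (-211 + 4) + (140 + 2*√6)*(-5*12) = -207 + (140 + 2*√6)*(-60) = -207 + (-8400 - 120*√6) = -8607 - 120*√6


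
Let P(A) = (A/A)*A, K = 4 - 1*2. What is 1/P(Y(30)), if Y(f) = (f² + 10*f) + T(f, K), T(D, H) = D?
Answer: 1/1230 ≈ 0.00081301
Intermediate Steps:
K = 2 (K = 4 - 2 = 2)
Y(f) = f² + 11*f (Y(f) = (f² + 10*f) + f = f² + 11*f)
P(A) = A (P(A) = 1*A = A)
1/P(Y(30)) = 1/(30*(11 + 30)) = 1/(30*41) = 1/1230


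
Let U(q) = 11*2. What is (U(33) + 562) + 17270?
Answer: 17854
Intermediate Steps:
U(q) = 22
(U(33) + 562) + 17270 = (22 + 562) + 17270 = 584 + 17270 = 17854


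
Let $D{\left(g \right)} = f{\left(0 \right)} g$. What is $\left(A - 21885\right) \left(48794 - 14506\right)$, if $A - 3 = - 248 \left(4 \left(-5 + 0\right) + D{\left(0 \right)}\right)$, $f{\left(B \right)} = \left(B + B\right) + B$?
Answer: $-580221536$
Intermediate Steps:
$f{\left(B \right)} = 3 B$ ($f{\left(B \right)} = 2 B + B = 3 B$)
$D{\left(g \right)} = 0$ ($D{\left(g \right)} = 3 \cdot 0 g = 0 g = 0$)
$A = 4963$ ($A = 3 - 248 \left(4 \left(-5 + 0\right) + 0\right) = 3 - 248 \left(4 \left(-5\right) + 0\right) = 3 - 248 \left(-20 + 0\right) = 3 - -4960 = 3 + 4960 = 4963$)
$\left(A - 21885\right) \left(48794 - 14506\right) = \left(4963 - 21885\right) \left(48794 - 14506\right) = \left(-16922\right) 34288 = -580221536$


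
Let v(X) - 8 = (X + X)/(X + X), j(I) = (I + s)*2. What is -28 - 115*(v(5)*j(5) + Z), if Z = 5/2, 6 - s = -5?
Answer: -66871/2 ≈ -33436.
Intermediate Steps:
s = 11 (s = 6 - 1*(-5) = 6 + 5 = 11)
Z = 5/2 (Z = 5*(½) = 5/2 ≈ 2.5000)
j(I) = 22 + 2*I (j(I) = (I + 11)*2 = (11 + I)*2 = 22 + 2*I)
v(X) = 9 (v(X) = 8 + (X + X)/(X + X) = 8 + (2*X)/((2*X)) = 8 + (2*X)*(1/(2*X)) = 8 + 1 = 9)
-28 - 115*(v(5)*j(5) + Z) = -28 - 115*(9*(22 + 2*5) + 5/2) = -28 - 115*(9*(22 + 10) + 5/2) = -28 - 115*(9*32 + 5/2) = -28 - 115*(288 + 5/2) = -28 - 115*581/2 = -28 - 66815/2 = -66871/2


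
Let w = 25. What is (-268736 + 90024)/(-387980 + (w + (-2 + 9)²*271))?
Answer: 44678/93669 ≈ 0.47698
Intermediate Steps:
(-268736 + 90024)/(-387980 + (w + (-2 + 9)²*271)) = (-268736 + 90024)/(-387980 + (25 + (-2 + 9)²*271)) = -178712/(-387980 + (25 + 7²*271)) = -178712/(-387980 + (25 + 49*271)) = -178712/(-387980 + (25 + 13279)) = -178712/(-387980 + 13304) = -178712/(-374676) = -178712*(-1/374676) = 44678/93669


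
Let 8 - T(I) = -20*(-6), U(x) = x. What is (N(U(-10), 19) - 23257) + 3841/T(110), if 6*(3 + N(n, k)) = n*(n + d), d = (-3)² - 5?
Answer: -2607841/112 ≈ -23284.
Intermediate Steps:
T(I) = -112 (T(I) = 8 - (-20)*(-6) = 8 - 1*120 = 8 - 120 = -112)
d = 4 (d = 9 - 5 = 4)
N(n, k) = -3 + n*(4 + n)/6 (N(n, k) = -3 + (n*(n + 4))/6 = -3 + (n*(4 + n))/6 = -3 + n*(4 + n)/6)
(N(U(-10), 19) - 23257) + 3841/T(110) = ((-3 + (⅙)*(-10)² + (⅔)*(-10)) - 23257) + 3841/(-112) = ((-3 + (⅙)*100 - 20/3) - 23257) + 3841*(-1/112) = ((-3 + 50/3 - 20/3) - 23257) - 3841/112 = (7 - 23257) - 3841/112 = -23250 - 3841/112 = -2607841/112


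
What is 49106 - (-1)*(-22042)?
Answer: 27064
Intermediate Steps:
49106 - (-1)*(-22042) = 49106 - 1*22042 = 49106 - 22042 = 27064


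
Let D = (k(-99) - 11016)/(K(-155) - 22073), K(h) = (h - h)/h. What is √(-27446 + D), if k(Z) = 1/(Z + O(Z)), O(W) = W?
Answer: I*√58248099443159890/1456818 ≈ 165.67*I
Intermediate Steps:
k(Z) = 1/(2*Z) (k(Z) = 1/(Z + Z) = 1/(2*Z))
K(h) = 0 (K(h) = 0/h = 0)
D = 2181169/4370454 (D = ((½)/(-99) - 11016)/(0 - 22073) = ((½)*(-1/99) - 11016)/(-22073) = (-1/198 - 11016)*(-1/22073) = -2181169/198*(-1/22073) = 2181169/4370454 ≈ 0.49907)
√(-27446 + D) = √(-27446 + 2181169/4370454) = √(-119949299315/4370454) = I*√58248099443159890/1456818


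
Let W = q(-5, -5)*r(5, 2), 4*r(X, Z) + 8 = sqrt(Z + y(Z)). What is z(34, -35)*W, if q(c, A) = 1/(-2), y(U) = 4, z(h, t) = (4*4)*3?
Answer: 48 - 6*sqrt(6) ≈ 33.303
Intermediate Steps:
z(h, t) = 48 (z(h, t) = 16*3 = 48)
q(c, A) = -1/2
r(X, Z) = -2 + sqrt(4 + Z)/4 (r(X, Z) = -2 + sqrt(Z + 4)/4 = -2 + sqrt(4 + Z)/4)
W = 1 - sqrt(6)/8 (W = -(-2 + sqrt(4 + 2)/4)/2 = -(-2 + sqrt(6)/4)/2 = 1 - sqrt(6)/8 ≈ 0.69381)
z(34, -35)*W = 48*(1 - sqrt(6)/8) = 48 - 6*sqrt(6)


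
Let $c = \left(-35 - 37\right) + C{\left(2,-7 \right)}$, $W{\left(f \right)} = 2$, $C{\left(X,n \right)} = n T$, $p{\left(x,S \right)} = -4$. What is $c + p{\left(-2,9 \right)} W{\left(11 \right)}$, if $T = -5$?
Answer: $-45$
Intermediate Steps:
$C{\left(X,n \right)} = - 5 n$ ($C{\left(X,n \right)} = n \left(-5\right) = - 5 n$)
$c = -37$ ($c = \left(-35 - 37\right) - -35 = -72 + 35 = -37$)
$c + p{\left(-2,9 \right)} W{\left(11 \right)} = -37 - 8 = -45$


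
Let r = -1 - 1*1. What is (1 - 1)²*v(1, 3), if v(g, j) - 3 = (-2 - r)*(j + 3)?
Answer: 0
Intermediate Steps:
r = -2 (r = -1 - 1 = -2)
v(g, j) = 3 (v(g, j) = 3 + (-2 - 1*(-2))*(j + 3) = 3 + (-2 + 2)*(3 + j) = 3 + 0*(3 + j) = 3 + 0 = 3)
(1 - 1)²*v(1, 3) = (1 - 1)²*3 = 0²*3 = 0*3 = 0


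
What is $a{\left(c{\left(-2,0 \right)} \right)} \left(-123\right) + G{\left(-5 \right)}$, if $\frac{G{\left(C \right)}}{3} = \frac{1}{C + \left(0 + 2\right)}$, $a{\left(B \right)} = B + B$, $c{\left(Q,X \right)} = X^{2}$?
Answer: $-1$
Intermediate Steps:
$a{\left(B \right)} = 2 B$
$G{\left(C \right)} = \frac{3}{2 + C}$ ($G{\left(C \right)} = \frac{3}{C + \left(0 + 2\right)} = \frac{3}{C + 2} = \frac{3}{2 + C}$)
$a{\left(c{\left(-2,0 \right)} \right)} \left(-123\right) + G{\left(-5 \right)} = 2 \cdot 0^{2} \left(-123\right) + \frac{3}{2 - 5} = 2 \cdot 0 \left(-123\right) + \frac{3}{-3} = 0 \left(-123\right) + 3 \left(- \frac{1}{3}\right) = 0 - 1 = -1$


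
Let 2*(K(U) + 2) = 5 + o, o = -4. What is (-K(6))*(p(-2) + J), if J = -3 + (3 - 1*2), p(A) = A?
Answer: -6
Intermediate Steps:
J = -2 (J = -3 + (3 - 2) = -3 + 1 = -2)
K(U) = -3/2 (K(U) = -2 + (5 - 4)/2 = -2 + (½)*1 = -2 + ½ = -3/2)
(-K(6))*(p(-2) + J) = (-1*(-3/2))*(-2 - 2) = (3/2)*(-4) = -6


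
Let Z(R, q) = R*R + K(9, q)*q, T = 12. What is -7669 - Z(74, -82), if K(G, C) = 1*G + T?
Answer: -11423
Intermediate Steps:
K(G, C) = 12 + G (K(G, C) = 1*G + 12 = G + 12 = 12 + G)
Z(R, q) = R² + 21*q (Z(R, q) = R*R + (12 + 9)*q = R² + 21*q)
-7669 - Z(74, -82) = -7669 - (74² + 21*(-82)) = -7669 - (5476 - 1722) = -7669 - 1*3754 = -7669 - 3754 = -11423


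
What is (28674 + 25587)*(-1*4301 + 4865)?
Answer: 30603204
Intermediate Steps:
(28674 + 25587)*(-1*4301 + 4865) = 54261*(-4301 + 4865) = 54261*564 = 30603204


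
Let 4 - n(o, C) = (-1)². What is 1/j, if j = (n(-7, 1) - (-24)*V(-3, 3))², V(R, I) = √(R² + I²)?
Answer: 1153/11923209 - 16*√2/3974403 ≈ 9.1009e-5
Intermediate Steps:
n(o, C) = 3 (n(o, C) = 4 - 1*(-1)² = 4 - 1*1 = 4 - 1 = 3)
V(R, I) = √(I² + R²)
j = (3 + 72*√2)² (j = (3 - (-24)*√(3² + (-3)²))² = (3 - (-24)*√(9 + 9))² = (3 - (-24)*√18)² = (3 - (-24)*3*√2)² = (3 - (-72)*√2)² = (3 + 72*√2)² ≈ 10988.)
1/j = 1/(10377 + 432*√2)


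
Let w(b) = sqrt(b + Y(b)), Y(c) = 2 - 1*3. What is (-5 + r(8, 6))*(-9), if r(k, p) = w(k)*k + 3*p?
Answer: -117 - 72*sqrt(7) ≈ -307.49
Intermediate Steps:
Y(c) = -1 (Y(c) = 2 - 3 = -1)
w(b) = sqrt(-1 + b) (w(b) = sqrt(b - 1) = sqrt(-1 + b))
r(k, p) = 3*p + k*sqrt(-1 + k) (r(k, p) = sqrt(-1 + k)*k + 3*p = k*sqrt(-1 + k) + 3*p = 3*p + k*sqrt(-1 + k))
(-5 + r(8, 6))*(-9) = (-5 + (3*6 + 8*sqrt(-1 + 8)))*(-9) = (-5 + (18 + 8*sqrt(7)))*(-9) = (13 + 8*sqrt(7))*(-9) = -117 - 72*sqrt(7)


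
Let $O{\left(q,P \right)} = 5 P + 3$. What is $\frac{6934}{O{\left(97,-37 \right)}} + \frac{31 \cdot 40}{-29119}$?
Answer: $- \frac{101068413}{2649829} \approx -38.141$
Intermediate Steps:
$O{\left(q,P \right)} = 3 + 5 P$
$\frac{6934}{O{\left(97,-37 \right)}} + \frac{31 \cdot 40}{-29119} = \frac{6934}{3 + 5 \left(-37\right)} + \frac{31 \cdot 40}{-29119} = \frac{6934}{3 - 185} + 1240 \left(- \frac{1}{29119}\right) = \frac{6934}{-182} - \frac{1240}{29119} = 6934 \left(- \frac{1}{182}\right) - \frac{1240}{29119} = - \frac{3467}{91} - \frac{1240}{29119} = - \frac{101068413}{2649829}$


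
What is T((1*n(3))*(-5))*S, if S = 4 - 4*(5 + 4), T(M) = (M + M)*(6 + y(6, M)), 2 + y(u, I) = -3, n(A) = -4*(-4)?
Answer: 5120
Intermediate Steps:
n(A) = 16
y(u, I) = -5 (y(u, I) = -2 - 3 = -5)
T(M) = 2*M (T(M) = (M + M)*(6 - 5) = (2*M)*1 = 2*M)
S = -32 (S = 4 - 4*9 = 4 - 1*36 = 4 - 36 = -32)
T((1*n(3))*(-5))*S = (2*((1*16)*(-5)))*(-32) = (2*(16*(-5)))*(-32) = (2*(-80))*(-32) = -160*(-32) = 5120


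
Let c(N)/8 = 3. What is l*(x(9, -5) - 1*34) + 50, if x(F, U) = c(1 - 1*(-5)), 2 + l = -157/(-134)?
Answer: 3905/67 ≈ 58.284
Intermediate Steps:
c(N) = 24 (c(N) = 8*3 = 24)
l = -111/134 (l = -2 - 157/(-134) = -2 - 157*(-1/134) = -2 + 157/134 = -111/134 ≈ -0.82836)
x(F, U) = 24
l*(x(9, -5) - 1*34) + 50 = -111*(24 - 1*34)/134 + 50 = -111*(24 - 34)/134 + 50 = -111/134*(-10) + 50 = 555/67 + 50 = 3905/67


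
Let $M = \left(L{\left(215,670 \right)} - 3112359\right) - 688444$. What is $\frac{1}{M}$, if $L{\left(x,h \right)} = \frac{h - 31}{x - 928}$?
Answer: $- \frac{713}{2709973178} \approx -2.631 \cdot 10^{-7}$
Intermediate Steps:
$L{\left(x,h \right)} = \frac{-31 + h}{-928 + x}$
$M = - \frac{2709973178}{713}$ ($M = \left(\frac{-31 + 670}{-928 + 215} - 3112359\right) - 688444 = \left(\frac{1}{-713} \cdot 639 - 3112359\right) + \left(489952 - 1178396\right) = \left(\left(- \frac{1}{713}\right) 639 - 3112359\right) - 688444 = \left(- \frac{639}{713} - 3112359\right) - 688444 = - \frac{2219112606}{713} - 688444 = - \frac{2709973178}{713} \approx -3.8008 \cdot 10^{6}$)
$\frac{1}{M} = \frac{1}{- \frac{2709973178}{713}} = - \frac{713}{2709973178}$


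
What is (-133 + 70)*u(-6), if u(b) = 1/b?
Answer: 21/2 ≈ 10.500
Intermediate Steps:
(-133 + 70)*u(-6) = (-133 + 70)/(-6) = -63*(-1/6) = 21/2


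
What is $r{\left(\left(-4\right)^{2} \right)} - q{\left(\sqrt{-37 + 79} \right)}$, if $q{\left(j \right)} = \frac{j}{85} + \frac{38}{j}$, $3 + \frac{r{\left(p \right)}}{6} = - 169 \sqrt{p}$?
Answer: $-4074 - \frac{1636 \sqrt{42}}{1785} \approx -4079.9$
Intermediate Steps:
$r{\left(p \right)} = -18 - 1014 \sqrt{p}$ ($r{\left(p \right)} = -18 + 6 \left(- 169 \sqrt{p}\right) = -18 - 1014 \sqrt{p}$)
$q{\left(j \right)} = \frac{38}{j} + \frac{j}{85}$ ($q{\left(j \right)} = j \frac{1}{85} + \frac{38}{j} = \frac{j}{85} + \frac{38}{j} = \frac{38}{j} + \frac{j}{85}$)
$r{\left(\left(-4\right)^{2} \right)} - q{\left(\sqrt{-37 + 79} \right)} = \left(-18 - 1014 \sqrt{\left(-4\right)^{2}}\right) - \left(\frac{38}{\sqrt{-37 + 79}} + \frac{\sqrt{-37 + 79}}{85}\right) = \left(-18 - 1014 \sqrt{16}\right) - \left(\frac{38}{\sqrt{42}} + \frac{\sqrt{42}}{85}\right) = \left(-18 - 4056\right) - \left(38 \frac{\sqrt{42}}{42} + \frac{\sqrt{42}}{85}\right) = \left(-18 - 4056\right) - \left(\frac{19 \sqrt{42}}{21} + \frac{\sqrt{42}}{85}\right) = -4074 - \frac{1636 \sqrt{42}}{1785}$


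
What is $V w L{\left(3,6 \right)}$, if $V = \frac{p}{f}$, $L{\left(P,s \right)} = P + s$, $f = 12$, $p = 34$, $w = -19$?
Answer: $- \frac{969}{2} \approx -484.5$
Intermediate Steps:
$V = \frac{17}{6}$ ($V = \frac{34}{12} = 34 \cdot \frac{1}{12} = \frac{17}{6} \approx 2.8333$)
$V w L{\left(3,6 \right)} = \frac{17}{6} \left(-19\right) \left(3 + 6\right) = \left(- \frac{323}{6}\right) 9 = - \frac{969}{2}$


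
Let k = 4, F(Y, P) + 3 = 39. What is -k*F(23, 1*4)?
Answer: -144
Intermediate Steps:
F(Y, P) = 36 (F(Y, P) = -3 + 39 = 36)
-k*F(23, 1*4) = -4*36 = -1*144 = -144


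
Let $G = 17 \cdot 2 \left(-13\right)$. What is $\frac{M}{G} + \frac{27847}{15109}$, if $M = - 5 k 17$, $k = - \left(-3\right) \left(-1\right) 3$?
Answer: $\frac{44117}{392834} \approx 0.1123$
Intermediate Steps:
$k = -9$ ($k = \left(-1\right) 3 \cdot 3 = \left(-3\right) 3 = -9$)
$M = 765$ ($M = \left(-5\right) \left(-9\right) 17 = 45 \cdot 17 = 765$)
$G = -442$ ($G = 34 \left(-13\right) = -442$)
$\frac{M}{G} + \frac{27847}{15109} = \frac{765}{-442} + \frac{27847}{15109} = 765 \left(- \frac{1}{442}\right) + 27847 \cdot \frac{1}{15109} = - \frac{45}{26} + \frac{27847}{15109} = \frac{44117}{392834}$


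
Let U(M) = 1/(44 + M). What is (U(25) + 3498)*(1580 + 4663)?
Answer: 502276403/23 ≈ 2.1838e+7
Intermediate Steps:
(U(25) + 3498)*(1580 + 4663) = (1/(44 + 25) + 3498)*(1580 + 4663) = (1/69 + 3498)*6243 = (241363/69)*6243 = 502276403/23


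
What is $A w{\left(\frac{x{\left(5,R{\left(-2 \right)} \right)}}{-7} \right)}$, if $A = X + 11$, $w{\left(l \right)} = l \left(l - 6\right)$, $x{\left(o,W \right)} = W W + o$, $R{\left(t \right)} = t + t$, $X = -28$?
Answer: $-459$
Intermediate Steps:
$R{\left(t \right)} = 2 t$
$x{\left(o,W \right)} = o + W^{2}$ ($x{\left(o,W \right)} = W^{2} + o = o + W^{2}$)
$w{\left(l \right)} = l \left(-6 + l\right)$
$A = -17$ ($A = -28 + 11 = -17$)
$A w{\left(\frac{x{\left(5,R{\left(-2 \right)} \right)}}{-7} \right)} = - 17 \frac{5 + \left(2 \left(-2\right)\right)^{2}}{-7} \left(-6 + \frac{5 + \left(2 \left(-2\right)\right)^{2}}{-7}\right) = - 17 \left(5 + \left(-4\right)^{2}\right) \left(- \frac{1}{7}\right) \left(-6 + \left(5 + \left(-4\right)^{2}\right) \left(- \frac{1}{7}\right)\right) = - 17 \left(5 + 16\right) \left(- \frac{1}{7}\right) \left(-6 + \left(5 + 16\right) \left(- \frac{1}{7}\right)\right) = - 17 \cdot 21 \left(- \frac{1}{7}\right) \left(-6 + 21 \left(- \frac{1}{7}\right)\right) = - 17 \left(- 3 \left(-6 - 3\right)\right) = - 17 \left(\left(-3\right) \left(-9\right)\right) = \left(-17\right) 27 = -459$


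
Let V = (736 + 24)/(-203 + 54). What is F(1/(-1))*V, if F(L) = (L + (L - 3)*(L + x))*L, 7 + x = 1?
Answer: 20520/149 ≈ 137.72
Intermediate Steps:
x = -6 (x = -7 + 1 = -6)
V = -760/149 (V = 760/(-149) = 760*(-1/149) = -760/149 ≈ -5.1007)
F(L) = L*(L + (-6 + L)*(-3 + L)) (F(L) = (L + (L - 3)*(L - 6))*L = (L + (-3 + L)*(-6 + L))*L = (L + (-6 + L)*(-3 + L))*L = L*(L + (-6 + L)*(-3 + L)))
F(1/(-1))*V = ((18 + (1/(-1))² - 8/(-1))/(-1))*(-760/149) = -(18 + (-1)² - 8*(-1))*(-760/149) = -(18 + 1 + 8)*(-760/149) = -1*27*(-760/149) = -27*(-760/149) = 20520/149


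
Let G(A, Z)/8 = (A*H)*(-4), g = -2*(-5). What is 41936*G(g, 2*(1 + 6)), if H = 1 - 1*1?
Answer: 0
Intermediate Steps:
H = 0 (H = 1 - 1 = 0)
g = 10
G(A, Z) = 0 (G(A, Z) = 8*((A*0)*(-4)) = 8*(0*(-4)) = 8*0 = 0)
41936*G(g, 2*(1 + 6)) = 41936*0 = 0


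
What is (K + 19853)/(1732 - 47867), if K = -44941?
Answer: 25088/46135 ≈ 0.54380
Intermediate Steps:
(K + 19853)/(1732 - 47867) = (-44941 + 19853)/(1732 - 47867) = -25088/(-46135) = -25088*(-1/46135) = 25088/46135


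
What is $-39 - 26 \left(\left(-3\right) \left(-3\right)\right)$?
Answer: $-273$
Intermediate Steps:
$-39 - 26 \left(\left(-3\right) \left(-3\right)\right) = -39 - 234 = -273$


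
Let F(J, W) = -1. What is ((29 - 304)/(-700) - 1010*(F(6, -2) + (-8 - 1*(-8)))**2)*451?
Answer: -12749319/28 ≈ -4.5533e+5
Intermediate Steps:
((29 - 304)/(-700) - 1010*(F(6, -2) + (-8 - 1*(-8)))**2)*451 = ((29 - 304)/(-700) - 1010*(-1 + (-8 - 1*(-8)))**2)*451 = (-275*(-1/700) - 1010*(-1 + (-8 + 8))**2)*451 = (11/28 - 1010*(-1 + 0)**2)*451 = (11/28 - 1010*(-1)**2)*451 = (11/28 - 1010/(1/1))*451 = (11/28 - 1010/1)*451 = (11/28 - 1010*1)*451 = (11/28 - 1010)*451 = -28269/28*451 = -12749319/28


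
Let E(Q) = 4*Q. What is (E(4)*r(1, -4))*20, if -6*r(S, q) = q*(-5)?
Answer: -3200/3 ≈ -1066.7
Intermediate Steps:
r(S, q) = 5*q/6 (r(S, q) = -q*(-5)/6 = -(-5)*q/6 = 5*q/6)
(E(4)*r(1, -4))*20 = ((4*4)*((5/6)*(-4)))*20 = (16*(-10/3))*20 = -160/3*20 = -3200/3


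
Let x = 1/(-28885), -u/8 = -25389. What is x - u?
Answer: -5866890121/28885 ≈ -2.0311e+5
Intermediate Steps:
u = 203112 (u = -8*(-25389) = 203112)
x = -1/28885 ≈ -3.4620e-5
x - u = -1/28885 - 1*203112 = -1/28885 - 203112 = -5866890121/28885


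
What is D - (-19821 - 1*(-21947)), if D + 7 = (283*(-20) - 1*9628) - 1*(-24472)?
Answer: 7051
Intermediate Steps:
D = 9177 (D = -7 + ((283*(-20) - 1*9628) - 1*(-24472)) = -7 + ((-5660 - 9628) + 24472) = -7 + (-15288 + 24472) = -7 + 9184 = 9177)
D - (-19821 - 1*(-21947)) = 9177 - (-19821 - 1*(-21947)) = 9177 - (-19821 + 21947) = 9177 - 1*2126 = 9177 - 2126 = 7051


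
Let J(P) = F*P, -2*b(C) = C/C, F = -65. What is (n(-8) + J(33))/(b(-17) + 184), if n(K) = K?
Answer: -4306/367 ≈ -11.733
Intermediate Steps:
b(C) = -½ (b(C) = -C/(2*C) = -½*1 = -½)
J(P) = -65*P
(n(-8) + J(33))/(b(-17) + 184) = (-8 - 65*33)/(-½ + 184) = (-8 - 2145)/(367/2) = -2153*2/367 = -4306/367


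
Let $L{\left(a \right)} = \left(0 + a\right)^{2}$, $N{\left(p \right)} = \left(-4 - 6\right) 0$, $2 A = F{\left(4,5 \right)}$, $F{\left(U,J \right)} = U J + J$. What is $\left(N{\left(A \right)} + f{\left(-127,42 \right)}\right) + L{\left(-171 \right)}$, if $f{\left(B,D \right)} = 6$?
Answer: $29247$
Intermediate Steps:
$F{\left(U,J \right)} = J + J U$ ($F{\left(U,J \right)} = J U + J = J + J U$)
$A = \frac{25}{2}$ ($A = \frac{5 \left(1 + 4\right)}{2} = \frac{5 \cdot 5}{2} = \frac{1}{2} \cdot 25 = \frac{25}{2} \approx 12.5$)
$N{\left(p \right)} = 0$ ($N{\left(p \right)} = \left(-10\right) 0 = 0$)
$L{\left(a \right)} = a^{2}$
$\left(N{\left(A \right)} + f{\left(-127,42 \right)}\right) + L{\left(-171 \right)} = \left(0 + 6\right) + \left(-171\right)^{2} = 6 + 29241 = 29247$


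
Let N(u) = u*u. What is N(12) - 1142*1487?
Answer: -1698010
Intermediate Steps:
N(u) = u**2
N(12) - 1142*1487 = 12**2 - 1142*1487 = 144 - 1698154 = -1698010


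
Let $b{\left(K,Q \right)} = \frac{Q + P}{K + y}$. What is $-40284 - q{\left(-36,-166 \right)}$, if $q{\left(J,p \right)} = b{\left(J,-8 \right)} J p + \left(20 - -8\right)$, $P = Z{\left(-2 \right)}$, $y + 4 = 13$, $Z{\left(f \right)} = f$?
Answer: $- \frac{127576}{3} \approx -42525.0$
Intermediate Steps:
$y = 9$ ($y = -4 + 13 = 9$)
$P = -2$
$b{\left(K,Q \right)} = \frac{-2 + Q}{9 + K}$ ($b{\left(K,Q \right)} = \frac{Q - 2}{K + 9} = \frac{-2 + Q}{9 + K}$)
$q{\left(J,p \right)} = 28 - \frac{10 J p}{9 + J}$ ($q{\left(J,p \right)} = \frac{-2 - 8}{9 + J} J p + \left(20 - -8\right) = \frac{1}{9 + J} \left(-10\right) J p + \left(20 + 8\right) = - \frac{10}{9 + J} J p + 28 = - \frac{10 J}{9 + J} p + 28 = - \frac{10 J p}{9 + J} + 28 = 28 - \frac{10 J p}{9 + J}$)
$-40284 - q{\left(-36,-166 \right)} = -40284 - \frac{2 \left(126 + 14 \left(-36\right) - \left(-180\right) \left(-166\right)\right)}{9 - 36} = -40284 - \frac{2 \left(126 - 504 - 29880\right)}{-27} = -40284 - 2 \left(- \frac{1}{27}\right) \left(-30258\right) = -40284 - \frac{6724}{3} = - \frac{127576}{3}$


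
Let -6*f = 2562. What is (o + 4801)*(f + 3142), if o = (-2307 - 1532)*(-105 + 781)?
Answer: -7032835545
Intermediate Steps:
f = -427 (f = -⅙*2562 = -427)
o = -2595164 (o = -3839*676 = -2595164)
(o + 4801)*(f + 3142) = (-2595164 + 4801)*(-427 + 3142) = -2590363*2715 = -7032835545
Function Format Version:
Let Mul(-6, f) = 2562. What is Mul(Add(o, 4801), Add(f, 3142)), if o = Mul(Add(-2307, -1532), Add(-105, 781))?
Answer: -7032835545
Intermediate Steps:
f = -427 (f = Mul(Rational(-1, 6), 2562) = -427)
o = -2595164 (o = Mul(-3839, 676) = -2595164)
Mul(Add(o, 4801), Add(f, 3142)) = Mul(Add(-2595164, 4801), Add(-427, 3142)) = Mul(-2590363, 2715) = -7032835545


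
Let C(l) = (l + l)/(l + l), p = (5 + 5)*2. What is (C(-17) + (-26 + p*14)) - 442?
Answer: -187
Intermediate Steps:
p = 20 (p = 10*2 = 20)
C(l) = 1 (C(l) = (2*l)/((2*l)) = (2*l)*(1/(2*l)) = 1)
(C(-17) + (-26 + p*14)) - 442 = (1 + (-26 + 20*14)) - 442 = (1 + (-26 + 280)) - 442 = (1 + 254) - 442 = 255 - 442 = -187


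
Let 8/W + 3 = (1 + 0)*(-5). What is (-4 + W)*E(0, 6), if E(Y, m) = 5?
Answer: -25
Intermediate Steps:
W = -1 (W = 8/(-3 + (1 + 0)*(-5)) = 8/(-3 + 1*(-5)) = 8/(-3 - 5) = 8/(-8) = 8*(-1/8) = -1)
(-4 + W)*E(0, 6) = (-4 - 1)*5 = -5*5 = -25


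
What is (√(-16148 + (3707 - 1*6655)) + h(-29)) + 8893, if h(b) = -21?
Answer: 8872 + 2*I*√4774 ≈ 8872.0 + 138.19*I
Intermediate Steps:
(√(-16148 + (3707 - 1*6655)) + h(-29)) + 8893 = (√(-16148 + (3707 - 1*6655)) - 21) + 8893 = (√(-16148 + (3707 - 6655)) - 21) + 8893 = (√(-16148 - 2948) - 21) + 8893 = (√(-19096) - 21) + 8893 = (2*I*√4774 - 21) + 8893 = (-21 + 2*I*√4774) + 8893 = 8872 + 2*I*√4774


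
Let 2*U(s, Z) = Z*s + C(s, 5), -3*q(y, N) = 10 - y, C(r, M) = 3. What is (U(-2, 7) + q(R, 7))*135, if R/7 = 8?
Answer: 2655/2 ≈ 1327.5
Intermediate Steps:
R = 56 (R = 7*8 = 56)
q(y, N) = -10/3 + y/3 (q(y, N) = -(10 - y)/3 = -10/3 + y/3)
U(s, Z) = 3/2 + Z*s/2 (U(s, Z) = (Z*s + 3)/2 = (3 + Z*s)/2 = 3/2 + Z*s/2)
(U(-2, 7) + q(R, 7))*135 = ((3/2 + (½)*7*(-2)) + (-10/3 + (⅓)*56))*135 = ((3/2 - 7) + (-10/3 + 56/3))*135 = (-11/2 + 46/3)*135 = (59/6)*135 = 2655/2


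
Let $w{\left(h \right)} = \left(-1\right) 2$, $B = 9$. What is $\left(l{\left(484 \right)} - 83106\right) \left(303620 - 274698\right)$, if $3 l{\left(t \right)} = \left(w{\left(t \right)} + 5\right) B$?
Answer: $-2403331434$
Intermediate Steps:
$w{\left(h \right)} = -2$
$l{\left(t \right)} = 9$ ($l{\left(t \right)} = \frac{\left(-2 + 5\right) 9}{3} = \frac{3 \cdot 9}{3} = \frac{1}{3} \cdot 27 = 9$)
$\left(l{\left(484 \right)} - 83106\right) \left(303620 - 274698\right) = \left(9 - 83106\right) \left(303620 - 274698\right) = \left(-83097\right) 28922 = -2403331434$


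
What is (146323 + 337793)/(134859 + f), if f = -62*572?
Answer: 484116/99395 ≈ 4.8706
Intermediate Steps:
f = -35464
(146323 + 337793)/(134859 + f) = (146323 + 337793)/(134859 - 35464) = 484116/99395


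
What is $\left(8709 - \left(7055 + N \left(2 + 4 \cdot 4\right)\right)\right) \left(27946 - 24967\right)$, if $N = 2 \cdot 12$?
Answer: $3640338$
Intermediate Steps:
$N = 24$
$\left(8709 - \left(7055 + N \left(2 + 4 \cdot 4\right)\right)\right) \left(27946 - 24967\right) = \left(8709 - \left(7055 + 24 \left(2 + 4 \cdot 4\right)\right)\right) \left(27946 - 24967\right) = \left(8709 - \left(7055 + 24 \left(2 + 16\right)\right)\right) 2979 = \left(8709 + \left(5297 - \left(\left(-55 + 24 \cdot 18\right) + 12407\right)\right)\right) 2979 = \left(8709 + \left(5297 - \left(\left(-55 + 432\right) + 12407\right)\right)\right) 2979 = \left(8709 + \left(5297 - \left(377 + 12407\right)\right)\right) 2979 = \left(8709 + \left(5297 - 12784\right)\right) 2979 = \left(8709 - 7487\right) 2979 = 1222 \cdot 2979 = 3640338$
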